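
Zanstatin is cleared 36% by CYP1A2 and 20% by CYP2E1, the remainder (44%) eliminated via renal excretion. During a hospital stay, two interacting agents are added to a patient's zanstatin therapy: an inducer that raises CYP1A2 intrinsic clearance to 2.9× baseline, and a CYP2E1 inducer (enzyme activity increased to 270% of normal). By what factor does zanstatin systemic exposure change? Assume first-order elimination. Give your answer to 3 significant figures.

The CYP1A2 pathway (36% of clearance) rises to 2.9× activity: 0.36 × 2.9 = 1.044.
The CYP2E1 pathway (20% of clearance) is boosted to 2.7× activity: 0.2 × 2.7 = 0.54.
The remaining 44% of clearance is unaffected.
Relative clearance = 1.044 + 0.54 + 0.44 = 2.024.
Net systemic exposure ratio = 1 / 2.024 = 0.494.

0.494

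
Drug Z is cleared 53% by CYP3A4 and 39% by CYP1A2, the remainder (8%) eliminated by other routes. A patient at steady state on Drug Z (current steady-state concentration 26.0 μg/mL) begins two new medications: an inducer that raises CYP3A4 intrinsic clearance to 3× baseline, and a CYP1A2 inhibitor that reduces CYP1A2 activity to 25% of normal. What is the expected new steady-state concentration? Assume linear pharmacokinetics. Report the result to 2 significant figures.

CYP3A4: 0.53 × 3 = 1.59
CYP1A2: 0.39 × 0.25 = 0.0975
Other: 0.08 (unchanged)
CL_new/CL_old = 1.59 + 0.0975 + 0.08 = 1.7675.
Dividing the baseline by the relative clearance: 26.0 / 1.7675 = 15 μg/mL.

15 μg/mL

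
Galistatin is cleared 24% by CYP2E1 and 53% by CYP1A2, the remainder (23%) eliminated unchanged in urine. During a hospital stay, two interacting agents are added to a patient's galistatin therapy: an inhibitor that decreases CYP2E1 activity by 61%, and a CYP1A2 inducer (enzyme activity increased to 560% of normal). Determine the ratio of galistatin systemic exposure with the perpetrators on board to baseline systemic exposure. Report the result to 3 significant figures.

The CYP2E1 pathway (24% of clearance) drops to 0.39× activity: 0.24 × 0.39 = 0.0936.
The CYP1A2 pathway (53% of clearance) rises to 5.6× activity: 0.53 × 5.6 = 2.968.
The remaining 23% of clearance is unaffected.
Relative clearance = 0.0936 + 2.968 + 0.23 = 3.2916.
Systemic exposure ∝ 1/CL: fold-change = 1 / 3.2916 = 0.304.

0.304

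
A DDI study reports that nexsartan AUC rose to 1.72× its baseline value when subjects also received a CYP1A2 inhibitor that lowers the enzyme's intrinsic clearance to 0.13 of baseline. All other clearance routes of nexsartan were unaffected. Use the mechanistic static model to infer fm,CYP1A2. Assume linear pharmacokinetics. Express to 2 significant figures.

0.48

CL'/CL = 1 / 1.72 = 0.5814
0.13·fm + (1 − fm) = 0.5814
fm = (0.5814 − 1) / (0.13 − 1) = 0.48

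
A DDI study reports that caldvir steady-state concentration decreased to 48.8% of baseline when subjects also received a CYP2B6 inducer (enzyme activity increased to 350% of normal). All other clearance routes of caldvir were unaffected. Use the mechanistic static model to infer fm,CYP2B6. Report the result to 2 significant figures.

0.42

CL'/CL = 1 / 0.488 = 2.049
3.5·fm + (1 − fm) = 2.049
fm = (2.049 − 1) / (3.5 − 1) = 0.42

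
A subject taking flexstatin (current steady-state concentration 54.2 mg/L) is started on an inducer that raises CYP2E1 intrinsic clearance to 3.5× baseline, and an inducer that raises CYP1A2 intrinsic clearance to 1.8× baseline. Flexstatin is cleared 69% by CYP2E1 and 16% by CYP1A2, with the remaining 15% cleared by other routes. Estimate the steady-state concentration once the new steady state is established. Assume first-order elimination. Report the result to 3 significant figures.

19.0 mg/L

CYP2E1: 0.69 × 3.5 = 2.415
CYP1A2: 0.16 × 1.8 = 0.288
Other: 0.15 (unchanged)
New clearance relative to baseline: 2.415 + 0.288 + 0.15 = 2.853.
Steady-state concentration ∝ 1/CL: new value = 54.2 / 2.853 = 19.0 mg/L.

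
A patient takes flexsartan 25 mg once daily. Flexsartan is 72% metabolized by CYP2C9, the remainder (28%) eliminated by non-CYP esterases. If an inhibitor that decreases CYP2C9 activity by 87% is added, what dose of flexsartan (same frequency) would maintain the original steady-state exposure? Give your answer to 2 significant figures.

9.3 mg

The CYP2C9 pathway (72% of clearance) falls to 0.13× activity: 0.72 × 0.13 = 0.0936.
The remaining 28% of clearance is unaffected.
New clearance relative to baseline: 0.0936 + 0.28 = 0.3736.
To maintain the same steady-state level, dose must scale with clearance: new dose = 25 × 0.3736 = 9.3 mg.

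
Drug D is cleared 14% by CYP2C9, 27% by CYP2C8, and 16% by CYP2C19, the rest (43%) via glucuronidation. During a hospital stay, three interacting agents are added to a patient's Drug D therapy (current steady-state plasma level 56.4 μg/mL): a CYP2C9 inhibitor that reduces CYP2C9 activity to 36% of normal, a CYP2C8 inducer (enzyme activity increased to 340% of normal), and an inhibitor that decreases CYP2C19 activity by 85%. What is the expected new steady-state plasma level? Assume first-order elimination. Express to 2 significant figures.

CYP2C9: 0.14 × 0.36 = 0.0504
CYP2C8: 0.27 × 3.4 = 0.918
CYP2C19: 0.16 × 0.15 = 0.024
Other: 0.43 (unchanged)
Relative clearance = 0.0504 + 0.918 + 0.024 + 0.43 = 1.4224.
Dividing the baseline by the relative clearance: 56.4 / 1.4224 = 40 μg/mL.

40 μg/mL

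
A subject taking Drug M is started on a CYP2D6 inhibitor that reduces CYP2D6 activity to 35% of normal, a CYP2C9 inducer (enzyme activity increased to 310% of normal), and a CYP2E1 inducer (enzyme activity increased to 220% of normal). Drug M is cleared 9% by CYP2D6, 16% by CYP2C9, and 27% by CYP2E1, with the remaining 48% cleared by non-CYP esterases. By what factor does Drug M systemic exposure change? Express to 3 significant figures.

0.624

The CYP2D6 pathway (9% of clearance) is reduced to 0.35× activity: 0.09 × 0.35 = 0.0315.
The CYP2C9 pathway (16% of clearance) is boosted to 3.1× activity: 0.16 × 3.1 = 0.496.
The CYP2E1 pathway (27% of clearance) rises to 2.2× activity: 0.27 × 2.2 = 0.594.
The remaining 48% of clearance is unaffected.
Relative clearance = 0.0315 + 0.496 + 0.594 + 0.48 = 1.6015.
Because systemic exposure varies inversely with clearance, the combined effect is 1 / 1.6015 = 0.624.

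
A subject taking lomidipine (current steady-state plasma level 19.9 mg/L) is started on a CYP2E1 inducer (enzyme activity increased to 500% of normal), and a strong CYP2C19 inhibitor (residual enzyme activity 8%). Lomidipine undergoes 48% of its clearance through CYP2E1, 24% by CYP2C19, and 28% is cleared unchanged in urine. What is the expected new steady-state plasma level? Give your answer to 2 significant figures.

7.4 mg/L

The CYP2E1 pathway (48% of clearance) is boosted to 5× activity: 0.48 × 5 = 2.4.
The CYP2C19 pathway (24% of clearance) drops to 0.08× activity: 0.24 × 0.08 = 0.0192.
Non-CYP routes (28%) are unchanged.
New clearance relative to baseline: 2.4 + 0.0192 + 0.28 = 2.6992.
Dividing the baseline by the relative clearance: 19.9 / 2.6992 = 7.4 mg/L.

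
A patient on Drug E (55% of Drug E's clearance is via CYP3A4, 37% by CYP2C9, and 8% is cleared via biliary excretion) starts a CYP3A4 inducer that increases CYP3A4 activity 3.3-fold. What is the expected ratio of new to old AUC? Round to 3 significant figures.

The CYP3A4 pathway (55% of clearance) rises to 3.3× activity: 0.55 × 3.3 = 1.815.
CYP2C9 (37%) and the residual 8% are unaffected.
Relative clearance = 1.815 + 0.37 + 0.08 = 2.265.
AUC ratio = CL_old/CL_new = 1 / 2.265 = 0.442.

0.442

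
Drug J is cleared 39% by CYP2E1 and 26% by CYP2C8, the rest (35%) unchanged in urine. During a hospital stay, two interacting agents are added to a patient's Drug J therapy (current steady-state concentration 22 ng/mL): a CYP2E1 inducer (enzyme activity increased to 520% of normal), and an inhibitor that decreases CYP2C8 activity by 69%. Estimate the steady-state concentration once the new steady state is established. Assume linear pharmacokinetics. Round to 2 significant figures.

CYP2E1: 0.39 × 5.2 = 2.028
CYP2C8: 0.26 × 0.31 = 0.0806
Other: 0.35 (unchanged)
Relative clearance = 2.028 + 0.0806 + 0.35 = 2.4586.
New steady-state concentration = 22 / 2.4586 = 8.9 ng/mL (concentration scales inversely with clearance).

8.9 ng/mL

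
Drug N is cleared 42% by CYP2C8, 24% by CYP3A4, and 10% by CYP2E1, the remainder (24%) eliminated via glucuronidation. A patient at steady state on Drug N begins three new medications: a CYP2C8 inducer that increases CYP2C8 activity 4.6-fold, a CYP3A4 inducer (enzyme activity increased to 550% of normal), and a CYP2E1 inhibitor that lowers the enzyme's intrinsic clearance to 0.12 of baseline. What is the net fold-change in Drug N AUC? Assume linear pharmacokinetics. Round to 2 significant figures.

0.29

CYP2C8: 0.42 × 4.6 = 1.932
CYP3A4: 0.24 × 5.5 = 1.32
CYP2E1: 0.1 × 0.12 = 0.012
Other: 0.24 (unchanged)
CL_new/CL_old = 1.932 + 1.32 + 0.012 + 0.24 = 3.504.
Net AUC ratio = 1 / 3.504 = 0.29.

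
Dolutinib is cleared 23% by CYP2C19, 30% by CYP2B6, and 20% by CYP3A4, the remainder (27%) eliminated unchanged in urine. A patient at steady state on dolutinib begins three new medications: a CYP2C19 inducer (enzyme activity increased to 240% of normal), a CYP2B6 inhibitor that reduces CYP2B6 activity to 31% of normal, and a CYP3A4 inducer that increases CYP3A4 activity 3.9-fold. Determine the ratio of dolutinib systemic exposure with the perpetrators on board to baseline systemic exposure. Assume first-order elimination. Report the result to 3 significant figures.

The CYP2C19 pathway (23% of clearance) rises to 2.4× activity: 0.23 × 2.4 = 0.552.
The CYP2B6 pathway (30% of clearance) is reduced to 0.31× activity: 0.3 × 0.31 = 0.093.
The CYP3A4 pathway (20% of clearance) increases to 3.9× activity: 0.2 × 3.9 = 0.78.
Non-CYP routes (27%) are unchanged.
CL_new/CL_old = 0.552 + 0.093 + 0.78 + 0.27 = 1.695.
Systemic exposure ∝ 1/CL: fold-change = 1 / 1.695 = 0.590.

0.590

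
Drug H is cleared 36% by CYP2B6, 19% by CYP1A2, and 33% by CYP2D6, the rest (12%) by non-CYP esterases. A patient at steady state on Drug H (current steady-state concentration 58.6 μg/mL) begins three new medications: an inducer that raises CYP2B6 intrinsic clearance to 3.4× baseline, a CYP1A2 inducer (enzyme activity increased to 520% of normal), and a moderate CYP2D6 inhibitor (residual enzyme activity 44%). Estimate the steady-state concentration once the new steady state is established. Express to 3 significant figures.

23.7 μg/mL

The CYP2B6 pathway (36% of clearance) is boosted to 3.4× activity: 0.36 × 3.4 = 1.224.
The CYP1A2 pathway (19% of clearance) rises to 5.2× activity: 0.19 × 5.2 = 0.988.
The CYP2D6 pathway (33% of clearance) drops to 0.44× activity: 0.33 × 0.44 = 0.1452.
Non-CYP routes (12%) are unchanged.
CL_new/CL_old = 1.224 + 0.988 + 0.1452 + 0.12 = 2.4772.
Steady-state concentration ∝ 1/CL: new value = 58.6 / 2.4772 = 23.7 μg/mL.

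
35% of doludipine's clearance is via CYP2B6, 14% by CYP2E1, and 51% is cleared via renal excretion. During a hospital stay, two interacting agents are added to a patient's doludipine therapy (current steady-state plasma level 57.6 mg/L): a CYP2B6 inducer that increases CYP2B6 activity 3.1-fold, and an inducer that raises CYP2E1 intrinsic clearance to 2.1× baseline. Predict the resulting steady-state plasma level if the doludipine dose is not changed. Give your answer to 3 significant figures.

CYP2B6: 0.35 × 3.1 = 1.085
CYP2E1: 0.14 × 2.1 = 0.294
Other: 0.51 (unchanged)
CL_new/CL_old = 1.085 + 0.294 + 0.51 = 1.889.
New steady-state plasma level = 57.6 / 1.889 = 30.5 mg/L (concentration scales inversely with clearance).

30.5 mg/L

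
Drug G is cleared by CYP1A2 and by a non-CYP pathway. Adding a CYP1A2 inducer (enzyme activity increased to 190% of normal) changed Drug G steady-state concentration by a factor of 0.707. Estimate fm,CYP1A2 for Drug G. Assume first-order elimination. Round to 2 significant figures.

CL'/CL = 1 / 0.707 = 1.414
1.9·fm + (1 − fm) = 1.414
fm = (1.414 − 1) / (1.9 − 1) = 0.46

0.46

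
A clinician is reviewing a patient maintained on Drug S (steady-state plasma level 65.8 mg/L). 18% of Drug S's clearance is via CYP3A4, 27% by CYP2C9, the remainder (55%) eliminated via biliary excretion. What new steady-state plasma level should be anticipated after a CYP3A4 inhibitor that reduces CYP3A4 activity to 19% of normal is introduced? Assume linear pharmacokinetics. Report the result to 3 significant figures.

77.0 mg/L

The CYP3A4 pathway (18% of clearance) is reduced to 0.19× activity: 0.18 × 0.19 = 0.0342.
CYP2C9 (27%) and the residual 55% are unaffected.
Relative clearance = 0.0342 + 0.27 + 0.55 = 0.8542.
Steady-state plasma level ∝ 1/CL, so new value = 65.8 / 0.8542 = 77.0 mg/L.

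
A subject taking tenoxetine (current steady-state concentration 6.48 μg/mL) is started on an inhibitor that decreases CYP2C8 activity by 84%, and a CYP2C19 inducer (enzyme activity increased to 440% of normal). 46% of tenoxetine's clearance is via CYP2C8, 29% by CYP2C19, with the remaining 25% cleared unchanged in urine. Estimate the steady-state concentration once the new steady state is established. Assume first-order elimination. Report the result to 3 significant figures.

4.05 μg/mL

The CYP2C8 pathway (46% of clearance) drops to 0.16× activity: 0.46 × 0.16 = 0.0736.
The CYP2C19 pathway (29% of clearance) is boosted to 4.4× activity: 0.29 × 4.4 = 1.276.
Non-CYP routes (25%) are unchanged.
CL_new/CL_old = 0.0736 + 1.276 + 0.25 = 1.5996.
New steady-state concentration = 6.48 / 1.5996 = 4.05 μg/mL (concentration scales inversely with clearance).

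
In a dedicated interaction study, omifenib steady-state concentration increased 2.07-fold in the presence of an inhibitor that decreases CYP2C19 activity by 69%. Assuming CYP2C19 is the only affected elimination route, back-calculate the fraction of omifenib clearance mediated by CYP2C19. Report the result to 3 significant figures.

Let x = fm,CYP2C19. Because steady-state concentration ∝ 1/CL, relative clearance fell to 1/2.07 = 0.4831.
Only the CYP2C19 route changed, so 0.4831 = x·0.31 + (1 − x), giving x = 0.749.

0.749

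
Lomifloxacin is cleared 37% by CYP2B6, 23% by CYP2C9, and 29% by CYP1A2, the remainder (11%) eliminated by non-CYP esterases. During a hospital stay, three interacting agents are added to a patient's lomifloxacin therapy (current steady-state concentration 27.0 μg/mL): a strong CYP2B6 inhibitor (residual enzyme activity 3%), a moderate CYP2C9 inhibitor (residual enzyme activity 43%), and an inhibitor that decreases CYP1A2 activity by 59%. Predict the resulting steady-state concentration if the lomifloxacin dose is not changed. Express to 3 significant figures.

The CYP2B6 pathway (37% of clearance) drops to 0.03× activity: 0.37 × 0.03 = 0.0111.
The CYP2C9 pathway (23% of clearance) drops to 0.43× activity: 0.23 × 0.43 = 0.0989.
The CYP1A2 pathway (29% of clearance) drops to 0.41× activity: 0.29 × 0.41 = 0.1189.
Non-CYP routes (11%) are unchanged.
Relative clearance = 0.0111 + 0.0989 + 0.1189 + 0.11 = 0.3389.
New steady-state concentration = 27.0 / 0.3389 = 79.7 μg/mL (concentration scales inversely with clearance).

79.7 μg/mL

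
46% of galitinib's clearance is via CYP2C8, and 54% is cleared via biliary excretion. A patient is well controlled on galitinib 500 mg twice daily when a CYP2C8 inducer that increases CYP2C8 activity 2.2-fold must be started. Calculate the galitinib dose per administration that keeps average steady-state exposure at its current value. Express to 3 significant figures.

CYP2C8: 0.46 × 2.2 = 1.012
Other: 0.54 (unchanged)
New clearance relative to baseline: 1.012 + 0.54 = 1.552.
Exposure is unchanged when dose changes in proportion to clearance. New dose = 500 mg × 1.552 = 776 mg.

776 mg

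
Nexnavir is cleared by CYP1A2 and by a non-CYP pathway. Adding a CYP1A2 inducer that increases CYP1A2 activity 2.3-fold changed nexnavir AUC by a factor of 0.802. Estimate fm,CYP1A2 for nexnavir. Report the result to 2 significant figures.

Write x for the fraction cleared via CYP1A2. The observed AUC change means clearance rose to 1/0.802 = 1.247 of baseline.
Only the CYP1A2 route changed, so 1.247 = x·2.3 + (1 − x), giving x = 0.19.

0.19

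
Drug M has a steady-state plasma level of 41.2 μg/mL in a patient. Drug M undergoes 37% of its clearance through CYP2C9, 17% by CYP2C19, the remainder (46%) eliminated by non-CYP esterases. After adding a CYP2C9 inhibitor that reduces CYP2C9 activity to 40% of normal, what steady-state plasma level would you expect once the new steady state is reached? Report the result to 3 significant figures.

The CYP2C9 pathway (37% of clearance) is reduced to 0.4× activity: 0.37 × 0.4 = 0.148.
CYP2C19 (17%) and the residual 46% are unaffected.
CL_new/CL_old = 0.148 + 0.17 + 0.46 = 0.778.
With dosing unchanged, steady-state plasma level scales as 1/CL: 41.2 / 0.778 = 53.0 μg/mL.

53.0 μg/mL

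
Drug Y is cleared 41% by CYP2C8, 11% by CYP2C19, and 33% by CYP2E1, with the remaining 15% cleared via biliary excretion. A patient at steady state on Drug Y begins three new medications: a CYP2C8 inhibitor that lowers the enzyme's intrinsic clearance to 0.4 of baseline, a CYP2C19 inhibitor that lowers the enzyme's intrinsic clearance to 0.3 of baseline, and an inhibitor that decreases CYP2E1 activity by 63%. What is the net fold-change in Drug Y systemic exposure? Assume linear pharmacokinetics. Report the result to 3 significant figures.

The CYP2C8 pathway (41% of clearance) is reduced to 0.4× activity: 0.41 × 0.4 = 0.164.
The CYP2C19 pathway (11% of clearance) is reduced to 0.3× activity: 0.11 × 0.3 = 0.033.
The CYP2E1 pathway (33% of clearance) drops to 0.37× activity: 0.33 × 0.37 = 0.1221.
Non-CYP routes (15%) are unchanged.
Relative clearance = 0.164 + 0.033 + 0.1221 + 0.15 = 0.4691.
Because systemic exposure varies inversely with clearance, the combined effect is 1 / 0.4691 = 2.13.

2.13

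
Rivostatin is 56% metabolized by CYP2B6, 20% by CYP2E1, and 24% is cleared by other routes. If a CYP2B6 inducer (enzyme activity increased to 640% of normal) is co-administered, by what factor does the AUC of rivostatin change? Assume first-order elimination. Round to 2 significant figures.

The CYP2B6 pathway (56% of clearance) is boosted to 6.4× activity: 0.56 × 6.4 = 3.584.
CYP2E1 (20%) and the residual 24% are unaffected.
CL_new/CL_old = 3.584 + 0.2 + 0.24 = 4.024.
AUC ratio = CL_old/CL_new = 1 / 4.024 = 0.25.

0.25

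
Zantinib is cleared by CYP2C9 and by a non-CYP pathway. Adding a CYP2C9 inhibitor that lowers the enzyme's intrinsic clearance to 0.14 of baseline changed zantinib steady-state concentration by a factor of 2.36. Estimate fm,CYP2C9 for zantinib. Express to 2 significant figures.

Let x = fm,CYP2C9. Because steady-state concentration ∝ 1/CL, relative clearance fell to 1/2.36 = 0.4237.
Setting x·0.14 + (1 − x) = 0.4237 and solving: x = (0.4237 − 1)/(0.14 − 1) = 0.67.

0.67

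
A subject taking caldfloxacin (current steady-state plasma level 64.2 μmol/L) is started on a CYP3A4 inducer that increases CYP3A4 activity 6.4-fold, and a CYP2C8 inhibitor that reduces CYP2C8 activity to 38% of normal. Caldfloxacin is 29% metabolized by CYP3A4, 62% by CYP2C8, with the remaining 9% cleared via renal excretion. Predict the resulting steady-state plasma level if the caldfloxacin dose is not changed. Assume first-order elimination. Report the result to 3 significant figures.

29.4 μmol/L

The CYP3A4 pathway (29% of clearance) rises to 6.4× activity: 0.29 × 6.4 = 1.856.
The CYP2C8 pathway (62% of clearance) falls to 0.38× activity: 0.62 × 0.38 = 0.2356.
The remaining 9% of clearance is unaffected.
CL_new/CL_old = 1.856 + 0.2356 + 0.09 = 2.1816.
Steady-state plasma level ∝ 1/CL: new value = 64.2 / 2.1816 = 29.4 μmol/L.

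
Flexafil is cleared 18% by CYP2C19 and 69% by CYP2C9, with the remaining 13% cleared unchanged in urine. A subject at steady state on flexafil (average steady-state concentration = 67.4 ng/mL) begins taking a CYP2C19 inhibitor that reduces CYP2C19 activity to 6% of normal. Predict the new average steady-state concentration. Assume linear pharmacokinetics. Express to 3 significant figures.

81.1 ng/mL

The CYP2C19 pathway (18% of clearance) falls to 0.06× activity: 0.18 × 0.06 = 0.0108.
CYP2C9 (69%) and the residual 13% are unaffected.
Relative clearance = 0.0108 + 0.69 + 0.13 = 0.8308.
New average steady-state concentration = baseline ÷ relative clearance = 67.4 / 0.8308 = 81.1 ng/mL.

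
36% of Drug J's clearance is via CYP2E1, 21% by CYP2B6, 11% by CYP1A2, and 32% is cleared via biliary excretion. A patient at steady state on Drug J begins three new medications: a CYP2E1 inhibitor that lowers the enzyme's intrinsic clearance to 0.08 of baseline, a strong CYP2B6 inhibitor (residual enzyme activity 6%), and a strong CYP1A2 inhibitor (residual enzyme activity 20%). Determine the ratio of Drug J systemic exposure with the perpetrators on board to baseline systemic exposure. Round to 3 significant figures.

The CYP2E1 pathway (36% of clearance) falls to 0.08× activity: 0.36 × 0.08 = 0.0288.
The CYP2B6 pathway (21% of clearance) drops to 0.06× activity: 0.21 × 0.06 = 0.0126.
The CYP1A2 pathway (11% of clearance) drops to 0.2× activity: 0.11 × 0.2 = 0.022.
The remaining 32% of clearance is unaffected.
New clearance relative to baseline: 0.0288 + 0.0126 + 0.022 + 0.32 = 0.3834.
Systemic exposure ∝ 1/CL: fold-change = 1 / 0.3834 = 2.61.

2.61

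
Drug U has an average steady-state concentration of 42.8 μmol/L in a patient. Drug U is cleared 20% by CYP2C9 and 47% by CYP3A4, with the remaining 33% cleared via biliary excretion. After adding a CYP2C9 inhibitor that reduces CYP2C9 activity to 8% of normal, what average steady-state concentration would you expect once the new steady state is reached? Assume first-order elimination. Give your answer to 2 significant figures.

52 μmol/L

CYP2C9: 0.2 × 0.08 = 0.016
CYP3A4: 0.47 (unchanged)
Other: 0.33 (unchanged)
CL_new/CL_old = 0.016 + 0.47 + 0.33 = 0.816.
New average steady-state concentration = baseline ÷ relative clearance = 42.8 / 0.816 = 52 μmol/L.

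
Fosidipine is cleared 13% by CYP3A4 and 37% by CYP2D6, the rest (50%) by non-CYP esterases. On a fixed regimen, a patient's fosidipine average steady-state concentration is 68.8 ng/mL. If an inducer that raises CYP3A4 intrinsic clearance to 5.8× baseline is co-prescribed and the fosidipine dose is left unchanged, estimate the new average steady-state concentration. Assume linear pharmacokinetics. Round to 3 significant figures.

The CYP3A4 pathway (13% of clearance) is boosted to 5.8× activity: 0.13 × 5.8 = 0.754.
CYP2D6 (37%) and the residual 50% are unaffected.
Relative clearance = 0.754 + 0.37 + 0.5 = 1.624.
Average steady-state concentration ∝ 1/CL, so new value = 68.8 / 1.624 = 42.4 ng/mL.

42.4 ng/mL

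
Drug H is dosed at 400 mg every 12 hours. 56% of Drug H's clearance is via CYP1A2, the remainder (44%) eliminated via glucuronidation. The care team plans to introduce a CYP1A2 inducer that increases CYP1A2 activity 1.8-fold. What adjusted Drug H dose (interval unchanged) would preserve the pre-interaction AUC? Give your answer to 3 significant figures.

The CYP1A2 pathway (56% of clearance) rises to 1.8× activity: 0.56 × 1.8 = 1.008.
Non-CYP routes (44%) are unchanged.
Relative clearance = 1.008 + 0.44 = 1.448.
To maintain the same steady-state level, dose must scale with clearance: new dose = 400 × 1.448 = 579 mg.

579 mg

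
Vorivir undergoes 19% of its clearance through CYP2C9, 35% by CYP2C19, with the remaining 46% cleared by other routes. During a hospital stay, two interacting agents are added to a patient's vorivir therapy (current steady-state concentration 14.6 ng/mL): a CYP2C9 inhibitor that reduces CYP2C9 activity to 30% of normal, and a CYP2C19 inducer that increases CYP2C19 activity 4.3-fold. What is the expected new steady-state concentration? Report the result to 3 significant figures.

The CYP2C9 pathway (19% of clearance) drops to 0.3× activity: 0.19 × 0.3 = 0.057.
The CYP2C19 pathway (35% of clearance) increases to 4.3× activity: 0.35 × 4.3 = 1.505.
Non-CYP routes (46%) are unchanged.
New clearance relative to baseline: 0.057 + 1.505 + 0.46 = 2.022.
New steady-state concentration = 14.6 / 2.022 = 7.22 ng/mL (concentration scales inversely with clearance).

7.22 ng/mL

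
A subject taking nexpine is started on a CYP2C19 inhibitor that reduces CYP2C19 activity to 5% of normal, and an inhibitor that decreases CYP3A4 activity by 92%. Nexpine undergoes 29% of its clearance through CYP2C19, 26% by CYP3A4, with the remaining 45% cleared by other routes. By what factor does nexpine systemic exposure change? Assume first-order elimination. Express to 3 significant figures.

CYP2C19: 0.29 × 0.05 = 0.0145
CYP3A4: 0.26 × 0.08 = 0.0208
Other: 0.45 (unchanged)
New clearance relative to baseline: 0.0145 + 0.0208 + 0.45 = 0.4853.
Systemic exposure ∝ 1/CL: fold-change = 1 / 0.4853 = 2.06.

2.06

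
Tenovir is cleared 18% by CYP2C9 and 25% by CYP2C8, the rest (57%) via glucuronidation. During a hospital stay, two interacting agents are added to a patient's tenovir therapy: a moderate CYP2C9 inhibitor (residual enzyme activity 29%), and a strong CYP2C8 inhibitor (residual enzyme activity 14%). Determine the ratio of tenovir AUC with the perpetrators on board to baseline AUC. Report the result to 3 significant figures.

1.52

The CYP2C9 pathway (18% of clearance) drops to 0.29× activity: 0.18 × 0.29 = 0.0522.
The CYP2C8 pathway (25% of clearance) is reduced to 0.14× activity: 0.25 × 0.14 = 0.035.
The remaining 57% of clearance is unaffected.
CL_new/CL_old = 0.0522 + 0.035 + 0.57 = 0.6572.
Net AUC ratio = 1 / 0.6572 = 1.52.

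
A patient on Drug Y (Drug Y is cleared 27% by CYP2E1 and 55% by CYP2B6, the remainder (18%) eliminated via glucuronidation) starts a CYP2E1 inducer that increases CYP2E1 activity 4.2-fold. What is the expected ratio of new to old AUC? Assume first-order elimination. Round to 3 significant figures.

0.536

The CYP2E1 pathway (27% of clearance) rises to 4.2× activity: 0.27 × 4.2 = 1.134.
CYP2B6 (55%) and the residual 18% are unaffected.
CL_new/CL_old = 1.134 + 0.55 + 0.18 = 1.864.
AUC ratio = CL_old/CL_new = 1 / 1.864 = 0.536.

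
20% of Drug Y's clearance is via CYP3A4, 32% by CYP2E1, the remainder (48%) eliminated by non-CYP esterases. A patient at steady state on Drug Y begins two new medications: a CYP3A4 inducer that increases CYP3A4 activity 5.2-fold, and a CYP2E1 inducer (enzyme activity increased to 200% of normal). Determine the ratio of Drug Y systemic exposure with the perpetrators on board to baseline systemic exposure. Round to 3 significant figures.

The CYP3A4 pathway (20% of clearance) rises to 5.2× activity: 0.2 × 5.2 = 1.04.
The CYP2E1 pathway (32% of clearance) increases to 2× activity: 0.32 × 2 = 0.64.
The remaining 48% of clearance is unaffected.
CL_new/CL_old = 1.04 + 0.64 + 0.48 = 2.16.
Because systemic exposure varies inversely with clearance, the combined effect is 1 / 2.16 = 0.463.

0.463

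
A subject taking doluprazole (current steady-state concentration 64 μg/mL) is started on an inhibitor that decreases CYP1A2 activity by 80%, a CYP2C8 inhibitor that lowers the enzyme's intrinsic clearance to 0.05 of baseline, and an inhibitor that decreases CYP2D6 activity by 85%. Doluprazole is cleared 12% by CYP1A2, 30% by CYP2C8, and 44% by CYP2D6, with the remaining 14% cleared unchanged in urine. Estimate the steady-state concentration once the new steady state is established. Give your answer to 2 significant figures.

2.6 × 10² μg/mL

CYP1A2: 0.12 × 0.2 = 0.024
CYP2C8: 0.3 × 0.05 = 0.015
CYP2D6: 0.44 × 0.15 = 0.066
Other: 0.14 (unchanged)
New clearance relative to baseline: 0.024 + 0.015 + 0.066 + 0.14 = 0.245.
Dividing the baseline by the relative clearance: 64 / 0.245 = 2.6 × 10² μg/mL.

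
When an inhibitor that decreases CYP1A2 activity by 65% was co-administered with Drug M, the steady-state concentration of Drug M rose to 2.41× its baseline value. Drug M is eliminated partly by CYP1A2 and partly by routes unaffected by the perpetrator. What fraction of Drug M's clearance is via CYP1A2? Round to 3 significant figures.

Let fm be the CYP1A2 fraction. New clearance relative to baseline = fm × 0.35 + (1 − fm).
Steady-state concentration ratio = 1 / (new CL fraction), so new CL fraction = 1 / 2.41 = 0.4149.
fm × 0.35 + 1 − fm = 0.4149  ⇒  fm × (0.35 − 1) = −0.5851  ⇒  fm = 0.900.

0.900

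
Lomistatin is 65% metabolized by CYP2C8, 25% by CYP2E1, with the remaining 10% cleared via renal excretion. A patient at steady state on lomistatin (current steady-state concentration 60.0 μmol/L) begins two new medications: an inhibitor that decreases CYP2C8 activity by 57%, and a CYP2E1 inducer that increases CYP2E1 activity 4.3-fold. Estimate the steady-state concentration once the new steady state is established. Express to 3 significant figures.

The CYP2C8 pathway (65% of clearance) drops to 0.43× activity: 0.65 × 0.43 = 0.2795.
The CYP2E1 pathway (25% of clearance) is boosted to 4.3× activity: 0.25 × 4.3 = 1.075.
The remaining 10% of clearance is unaffected.
Relative clearance = 0.2795 + 1.075 + 0.1 = 1.4545.
Dividing the baseline by the relative clearance: 60.0 / 1.4545 = 41.3 μmol/L.

41.3 μmol/L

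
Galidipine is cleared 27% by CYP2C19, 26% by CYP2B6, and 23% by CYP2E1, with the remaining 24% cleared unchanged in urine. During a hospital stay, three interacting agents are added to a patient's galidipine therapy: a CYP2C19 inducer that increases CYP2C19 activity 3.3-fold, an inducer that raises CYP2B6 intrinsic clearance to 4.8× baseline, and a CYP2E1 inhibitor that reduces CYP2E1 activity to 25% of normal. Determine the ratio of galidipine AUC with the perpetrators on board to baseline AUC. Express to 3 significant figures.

0.410

The CYP2C19 pathway (27% of clearance) rises to 3.3× activity: 0.27 × 3.3 = 0.891.
The CYP2B6 pathway (26% of clearance) is boosted to 4.8× activity: 0.26 × 4.8 = 1.248.
The CYP2E1 pathway (23% of clearance) drops to 0.25× activity: 0.23 × 0.25 = 0.0575.
The remaining 24% of clearance is unaffected.
CL_new/CL_old = 0.891 + 1.248 + 0.0575 + 0.24 = 2.4365.
AUC ∝ 1/CL: fold-change = 1 / 2.4365 = 0.410.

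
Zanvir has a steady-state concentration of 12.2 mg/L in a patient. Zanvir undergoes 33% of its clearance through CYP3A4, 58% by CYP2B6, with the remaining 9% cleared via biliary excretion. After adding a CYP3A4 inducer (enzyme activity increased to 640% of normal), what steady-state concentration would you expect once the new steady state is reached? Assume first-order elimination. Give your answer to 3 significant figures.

4.39 mg/L

The CYP3A4 pathway (33% of clearance) increases to 6.4× activity: 0.33 × 6.4 = 2.112.
CYP2B6 (58%) and the residual 9% are unaffected.
Relative clearance = 2.112 + 0.58 + 0.09 = 2.782.
Steady-state concentration ∝ 1/CL, so new value = 12.2 / 2.782 = 4.39 mg/L.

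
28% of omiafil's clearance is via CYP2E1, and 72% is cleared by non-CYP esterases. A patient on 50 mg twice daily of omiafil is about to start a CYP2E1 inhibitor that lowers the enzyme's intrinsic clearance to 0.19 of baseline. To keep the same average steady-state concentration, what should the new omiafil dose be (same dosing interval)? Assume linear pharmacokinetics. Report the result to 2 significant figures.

39 mg

The CYP2E1 pathway (28% of clearance) falls to 0.19× activity: 0.28 × 0.19 = 0.0532.
Non-CYP routes (72%) are unchanged.
CL_new/CL_old = 0.0532 + 0.72 = 0.7732.
Exposure is unchanged when dose changes in proportion to clearance. New dose = 50 mg × 0.7732 = 39 mg.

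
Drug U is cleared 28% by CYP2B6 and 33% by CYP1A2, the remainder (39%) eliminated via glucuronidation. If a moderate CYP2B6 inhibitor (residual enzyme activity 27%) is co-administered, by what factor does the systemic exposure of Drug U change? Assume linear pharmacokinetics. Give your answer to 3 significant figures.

1.26

The CYP2B6 pathway (28% of clearance) drops to 0.27× activity: 0.28 × 0.27 = 0.0756.
CYP1A2 (33%) and the residual 39% are unaffected.
CL_new/CL_old = 0.0756 + 0.33 + 0.39 = 0.7956.
Since systemic exposure ∝ 1/CL, the ratio is 1 / 0.7956 = 1.26.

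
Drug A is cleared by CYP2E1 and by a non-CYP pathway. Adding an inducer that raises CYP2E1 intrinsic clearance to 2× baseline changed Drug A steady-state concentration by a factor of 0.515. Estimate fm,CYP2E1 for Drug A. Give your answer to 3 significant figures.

Let x = fm,CYP2E1. Because steady-state concentration ∝ 1/CL, relative clearance rose to 1/0.515 = 1.942.
Only the CYP2E1 route changed, so 1.942 = x·2 + (1 − x), giving x = 0.942.

0.942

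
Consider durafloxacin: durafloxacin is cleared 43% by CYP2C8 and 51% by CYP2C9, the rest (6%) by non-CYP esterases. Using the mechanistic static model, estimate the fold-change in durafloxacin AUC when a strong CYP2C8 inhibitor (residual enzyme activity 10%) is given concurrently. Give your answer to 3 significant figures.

1.63

CYP2C8: 0.43 × 0.1 = 0.043
CYP2C9: 0.51 (unchanged)
Other: 0.06 (unchanged)
New clearance relative to baseline: 0.043 + 0.51 + 0.06 = 0.613.
AUC is inversely proportional to clearance, so the fold-change is 1 / 0.613 = 1.63.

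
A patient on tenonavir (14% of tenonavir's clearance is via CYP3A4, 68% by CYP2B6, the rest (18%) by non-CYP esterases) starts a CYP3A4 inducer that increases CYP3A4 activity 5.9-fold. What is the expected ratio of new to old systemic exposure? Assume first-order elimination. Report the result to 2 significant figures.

0.59

CYP3A4: 0.14 × 5.9 = 0.826
CYP2B6: 0.68 (unchanged)
Other: 0.18 (unchanged)
New clearance relative to baseline: 0.826 + 0.68 + 0.18 = 1.686.
Systemic exposure is inversely proportional to clearance, so the fold-change is 1 / 1.686 = 0.59.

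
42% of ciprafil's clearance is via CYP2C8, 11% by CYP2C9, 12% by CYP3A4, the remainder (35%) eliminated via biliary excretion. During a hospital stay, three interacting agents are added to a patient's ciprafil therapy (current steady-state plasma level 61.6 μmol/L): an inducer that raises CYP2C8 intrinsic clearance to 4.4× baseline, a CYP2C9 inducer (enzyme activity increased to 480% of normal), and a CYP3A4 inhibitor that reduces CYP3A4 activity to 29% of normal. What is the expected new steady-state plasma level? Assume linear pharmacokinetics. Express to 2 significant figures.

22 μmol/L

The CYP2C8 pathway (42% of clearance) rises to 4.4× activity: 0.42 × 4.4 = 1.848.
The CYP2C9 pathway (11% of clearance) increases to 4.8× activity: 0.11 × 4.8 = 0.528.
The CYP3A4 pathway (12% of clearance) falls to 0.29× activity: 0.12 × 0.29 = 0.0348.
Non-CYP routes (35%) are unchanged.
CL_new/CL_old = 1.848 + 0.528 + 0.0348 + 0.35 = 2.7608.
Steady-state plasma level ∝ 1/CL: new value = 61.6 / 2.7608 = 22 μmol/L.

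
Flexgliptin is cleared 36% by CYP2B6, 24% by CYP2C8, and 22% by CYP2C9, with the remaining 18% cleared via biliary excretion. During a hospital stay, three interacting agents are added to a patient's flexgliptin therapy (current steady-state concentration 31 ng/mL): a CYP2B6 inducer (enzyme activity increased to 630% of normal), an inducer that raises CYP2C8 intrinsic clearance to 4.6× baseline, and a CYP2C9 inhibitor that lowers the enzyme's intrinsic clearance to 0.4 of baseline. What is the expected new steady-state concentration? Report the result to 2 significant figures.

8.5 ng/mL

CYP2B6: 0.36 × 6.3 = 2.268
CYP2C8: 0.24 × 4.6 = 1.104
CYP2C9: 0.22 × 0.4 = 0.088
Other: 0.18 (unchanged)
New clearance relative to baseline: 2.268 + 1.104 + 0.088 + 0.18 = 3.64.
Dividing the baseline by the relative clearance: 31 / 3.64 = 8.5 ng/mL.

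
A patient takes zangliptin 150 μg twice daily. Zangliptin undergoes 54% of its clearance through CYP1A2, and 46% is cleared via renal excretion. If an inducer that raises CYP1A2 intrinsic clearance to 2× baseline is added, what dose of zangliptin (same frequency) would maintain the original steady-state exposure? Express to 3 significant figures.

The CYP1A2 pathway (54% of clearance) is boosted to 2× activity: 0.54 × 2 = 1.08.
Non-CYP routes (46%) are unchanged.
New clearance relative to baseline: 1.08 + 0.46 = 1.54.
Css,avg = (dose rate)/CL, so holding Css fixed requires dose ∝ CL: 150 × 1.54 = 231 μg.

231 μg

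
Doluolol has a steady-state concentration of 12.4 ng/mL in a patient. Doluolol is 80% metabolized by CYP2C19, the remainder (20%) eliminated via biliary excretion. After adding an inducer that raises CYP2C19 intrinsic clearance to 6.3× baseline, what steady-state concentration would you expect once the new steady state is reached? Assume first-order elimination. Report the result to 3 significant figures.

CYP2C19: 0.8 × 6.3 = 5.04
Other: 0.2 (unchanged)
New clearance relative to baseline: 5.04 + 0.2 = 5.24.
New steady-state concentration = baseline ÷ relative clearance = 12.4 / 5.24 = 2.37 ng/mL.

2.37 ng/mL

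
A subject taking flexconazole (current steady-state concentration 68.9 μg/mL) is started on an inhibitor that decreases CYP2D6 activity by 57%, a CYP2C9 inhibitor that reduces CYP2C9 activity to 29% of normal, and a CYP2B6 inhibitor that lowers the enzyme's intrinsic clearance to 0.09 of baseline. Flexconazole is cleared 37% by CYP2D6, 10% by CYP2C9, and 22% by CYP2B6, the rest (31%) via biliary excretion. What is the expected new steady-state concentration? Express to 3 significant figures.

133 μg/mL

The CYP2D6 pathway (37% of clearance) drops to 0.43× activity: 0.37 × 0.43 = 0.1591.
The CYP2C9 pathway (10% of clearance) is reduced to 0.29× activity: 0.1 × 0.29 = 0.029.
The CYP2B6 pathway (22% of clearance) is reduced to 0.09× activity: 0.22 × 0.09 = 0.0198.
Non-CYP routes (31%) are unchanged.
Relative clearance = 0.1591 + 0.029 + 0.0198 + 0.31 = 0.5179.
Dividing the baseline by the relative clearance: 68.9 / 0.5179 = 133 μg/mL.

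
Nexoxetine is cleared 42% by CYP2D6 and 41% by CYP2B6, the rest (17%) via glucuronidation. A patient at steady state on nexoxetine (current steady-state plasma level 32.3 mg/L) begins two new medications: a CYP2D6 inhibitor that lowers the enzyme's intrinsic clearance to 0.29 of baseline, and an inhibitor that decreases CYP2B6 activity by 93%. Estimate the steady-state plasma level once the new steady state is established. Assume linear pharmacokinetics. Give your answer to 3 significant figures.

101 mg/L

The CYP2D6 pathway (42% of clearance) falls to 0.29× activity: 0.42 × 0.29 = 0.1218.
The CYP2B6 pathway (41% of clearance) is reduced to 0.07× activity: 0.41 × 0.07 = 0.0287.
The remaining 17% of clearance is unaffected.
New clearance relative to baseline: 0.1218 + 0.0287 + 0.17 = 0.3205.
Steady-state plasma level ∝ 1/CL: new value = 32.3 / 0.3205 = 101 mg/L.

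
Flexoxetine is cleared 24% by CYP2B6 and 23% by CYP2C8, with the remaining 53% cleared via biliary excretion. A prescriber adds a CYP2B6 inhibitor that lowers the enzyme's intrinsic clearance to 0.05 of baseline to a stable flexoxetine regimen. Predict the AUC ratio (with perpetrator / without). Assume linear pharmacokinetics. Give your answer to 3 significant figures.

The CYP2B6 pathway (24% of clearance) is reduced to 0.05× activity: 0.24 × 0.05 = 0.012.
CYP2C8 (23%) and the residual 53% are unaffected.
Relative clearance = 0.012 + 0.23 + 0.53 = 0.772.
AUC ratio = CL_old/CL_new = 1 / 0.772 = 1.30.

1.30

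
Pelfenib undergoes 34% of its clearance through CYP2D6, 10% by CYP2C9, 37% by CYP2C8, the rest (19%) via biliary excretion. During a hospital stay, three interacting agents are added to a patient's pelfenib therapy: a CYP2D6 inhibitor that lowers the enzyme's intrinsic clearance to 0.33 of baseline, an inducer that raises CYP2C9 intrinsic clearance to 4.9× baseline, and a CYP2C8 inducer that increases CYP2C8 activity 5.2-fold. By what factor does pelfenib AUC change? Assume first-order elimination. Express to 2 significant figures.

0.37

CYP2D6: 0.34 × 0.33 = 0.1122
CYP2C9: 0.1 × 4.9 = 0.49
CYP2C8: 0.37 × 5.2 = 1.924
Other: 0.19 (unchanged)
Relative clearance = 0.1122 + 0.49 + 1.924 + 0.19 = 2.7162.
Net AUC ratio = 1 / 2.7162 = 0.37.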